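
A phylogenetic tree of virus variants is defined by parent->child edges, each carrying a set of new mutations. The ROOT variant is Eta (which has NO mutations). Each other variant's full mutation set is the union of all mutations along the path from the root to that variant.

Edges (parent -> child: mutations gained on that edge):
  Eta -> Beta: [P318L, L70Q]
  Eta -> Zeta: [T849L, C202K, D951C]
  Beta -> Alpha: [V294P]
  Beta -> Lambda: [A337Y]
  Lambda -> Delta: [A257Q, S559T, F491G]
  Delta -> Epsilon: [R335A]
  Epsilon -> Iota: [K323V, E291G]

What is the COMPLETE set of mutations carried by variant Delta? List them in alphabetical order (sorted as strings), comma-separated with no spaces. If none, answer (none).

At Eta: gained [] -> total []
At Beta: gained ['P318L', 'L70Q'] -> total ['L70Q', 'P318L']
At Lambda: gained ['A337Y'] -> total ['A337Y', 'L70Q', 'P318L']
At Delta: gained ['A257Q', 'S559T', 'F491G'] -> total ['A257Q', 'A337Y', 'F491G', 'L70Q', 'P318L', 'S559T']

Answer: A257Q,A337Y,F491G,L70Q,P318L,S559T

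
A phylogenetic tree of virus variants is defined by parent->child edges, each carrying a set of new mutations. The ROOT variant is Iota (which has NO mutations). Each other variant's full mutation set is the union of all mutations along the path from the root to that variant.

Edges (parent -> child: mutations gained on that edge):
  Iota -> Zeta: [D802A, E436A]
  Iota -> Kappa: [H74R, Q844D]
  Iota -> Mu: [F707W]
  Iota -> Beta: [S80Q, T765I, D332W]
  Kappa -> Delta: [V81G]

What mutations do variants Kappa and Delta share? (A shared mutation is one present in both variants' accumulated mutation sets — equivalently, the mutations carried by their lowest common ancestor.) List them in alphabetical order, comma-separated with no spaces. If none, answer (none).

Answer: H74R,Q844D

Derivation:
Accumulating mutations along path to Kappa:
  At Iota: gained [] -> total []
  At Kappa: gained ['H74R', 'Q844D'] -> total ['H74R', 'Q844D']
Mutations(Kappa) = ['H74R', 'Q844D']
Accumulating mutations along path to Delta:
  At Iota: gained [] -> total []
  At Kappa: gained ['H74R', 'Q844D'] -> total ['H74R', 'Q844D']
  At Delta: gained ['V81G'] -> total ['H74R', 'Q844D', 'V81G']
Mutations(Delta) = ['H74R', 'Q844D', 'V81G']
Intersection: ['H74R', 'Q844D'] ∩ ['H74R', 'Q844D', 'V81G'] = ['H74R', 'Q844D']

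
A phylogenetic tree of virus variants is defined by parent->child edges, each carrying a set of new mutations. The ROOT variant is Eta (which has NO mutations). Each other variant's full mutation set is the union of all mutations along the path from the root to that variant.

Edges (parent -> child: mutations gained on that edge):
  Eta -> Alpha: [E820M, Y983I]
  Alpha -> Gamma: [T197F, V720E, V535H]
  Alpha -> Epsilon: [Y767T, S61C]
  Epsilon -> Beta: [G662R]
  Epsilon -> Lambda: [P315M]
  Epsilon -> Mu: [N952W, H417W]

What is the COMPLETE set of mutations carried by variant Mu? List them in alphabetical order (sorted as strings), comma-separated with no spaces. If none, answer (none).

At Eta: gained [] -> total []
At Alpha: gained ['E820M', 'Y983I'] -> total ['E820M', 'Y983I']
At Epsilon: gained ['Y767T', 'S61C'] -> total ['E820M', 'S61C', 'Y767T', 'Y983I']
At Mu: gained ['N952W', 'H417W'] -> total ['E820M', 'H417W', 'N952W', 'S61C', 'Y767T', 'Y983I']

Answer: E820M,H417W,N952W,S61C,Y767T,Y983I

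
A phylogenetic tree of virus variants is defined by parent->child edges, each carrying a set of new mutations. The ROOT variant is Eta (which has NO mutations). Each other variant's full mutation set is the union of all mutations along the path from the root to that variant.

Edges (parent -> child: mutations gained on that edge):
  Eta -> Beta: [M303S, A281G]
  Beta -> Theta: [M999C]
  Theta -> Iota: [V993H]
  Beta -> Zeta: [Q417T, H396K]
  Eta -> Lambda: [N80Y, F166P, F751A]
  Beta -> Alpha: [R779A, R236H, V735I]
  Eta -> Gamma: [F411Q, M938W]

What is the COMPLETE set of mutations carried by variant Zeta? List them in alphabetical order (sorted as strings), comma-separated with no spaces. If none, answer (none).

Answer: A281G,H396K,M303S,Q417T

Derivation:
At Eta: gained [] -> total []
At Beta: gained ['M303S', 'A281G'] -> total ['A281G', 'M303S']
At Zeta: gained ['Q417T', 'H396K'] -> total ['A281G', 'H396K', 'M303S', 'Q417T']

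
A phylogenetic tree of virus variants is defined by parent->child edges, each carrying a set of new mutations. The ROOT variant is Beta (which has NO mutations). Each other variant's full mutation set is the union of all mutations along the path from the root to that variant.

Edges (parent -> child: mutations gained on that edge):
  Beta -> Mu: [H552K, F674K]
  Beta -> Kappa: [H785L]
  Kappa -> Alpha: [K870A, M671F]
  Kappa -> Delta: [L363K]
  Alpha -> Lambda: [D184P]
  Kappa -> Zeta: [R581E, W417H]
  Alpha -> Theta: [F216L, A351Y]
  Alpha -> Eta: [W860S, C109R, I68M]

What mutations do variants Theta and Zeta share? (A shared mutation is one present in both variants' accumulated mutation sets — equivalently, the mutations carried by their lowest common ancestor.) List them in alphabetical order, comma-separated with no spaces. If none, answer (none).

Answer: H785L

Derivation:
Accumulating mutations along path to Theta:
  At Beta: gained [] -> total []
  At Kappa: gained ['H785L'] -> total ['H785L']
  At Alpha: gained ['K870A', 'M671F'] -> total ['H785L', 'K870A', 'M671F']
  At Theta: gained ['F216L', 'A351Y'] -> total ['A351Y', 'F216L', 'H785L', 'K870A', 'M671F']
Mutations(Theta) = ['A351Y', 'F216L', 'H785L', 'K870A', 'M671F']
Accumulating mutations along path to Zeta:
  At Beta: gained [] -> total []
  At Kappa: gained ['H785L'] -> total ['H785L']
  At Zeta: gained ['R581E', 'W417H'] -> total ['H785L', 'R581E', 'W417H']
Mutations(Zeta) = ['H785L', 'R581E', 'W417H']
Intersection: ['A351Y', 'F216L', 'H785L', 'K870A', 'M671F'] ∩ ['H785L', 'R581E', 'W417H'] = ['H785L']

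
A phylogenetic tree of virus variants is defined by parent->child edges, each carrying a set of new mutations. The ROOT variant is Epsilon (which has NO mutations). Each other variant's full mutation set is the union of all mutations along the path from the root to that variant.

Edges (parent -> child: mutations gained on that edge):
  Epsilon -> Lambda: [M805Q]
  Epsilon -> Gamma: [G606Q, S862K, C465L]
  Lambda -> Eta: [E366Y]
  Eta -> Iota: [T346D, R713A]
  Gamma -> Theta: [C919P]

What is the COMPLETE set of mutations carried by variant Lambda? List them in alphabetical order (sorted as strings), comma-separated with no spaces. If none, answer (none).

Answer: M805Q

Derivation:
At Epsilon: gained [] -> total []
At Lambda: gained ['M805Q'] -> total ['M805Q']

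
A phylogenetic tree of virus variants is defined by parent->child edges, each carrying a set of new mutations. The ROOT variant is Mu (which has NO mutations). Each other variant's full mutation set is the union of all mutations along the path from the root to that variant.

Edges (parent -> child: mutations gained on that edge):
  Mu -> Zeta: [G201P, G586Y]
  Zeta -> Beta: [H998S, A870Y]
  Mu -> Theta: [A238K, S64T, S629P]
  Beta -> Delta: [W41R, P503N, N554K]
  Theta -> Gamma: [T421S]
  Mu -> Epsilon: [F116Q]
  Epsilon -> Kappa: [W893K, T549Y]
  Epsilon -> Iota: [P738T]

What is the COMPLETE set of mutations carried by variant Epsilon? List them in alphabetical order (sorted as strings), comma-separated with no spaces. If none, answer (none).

At Mu: gained [] -> total []
At Epsilon: gained ['F116Q'] -> total ['F116Q']

Answer: F116Q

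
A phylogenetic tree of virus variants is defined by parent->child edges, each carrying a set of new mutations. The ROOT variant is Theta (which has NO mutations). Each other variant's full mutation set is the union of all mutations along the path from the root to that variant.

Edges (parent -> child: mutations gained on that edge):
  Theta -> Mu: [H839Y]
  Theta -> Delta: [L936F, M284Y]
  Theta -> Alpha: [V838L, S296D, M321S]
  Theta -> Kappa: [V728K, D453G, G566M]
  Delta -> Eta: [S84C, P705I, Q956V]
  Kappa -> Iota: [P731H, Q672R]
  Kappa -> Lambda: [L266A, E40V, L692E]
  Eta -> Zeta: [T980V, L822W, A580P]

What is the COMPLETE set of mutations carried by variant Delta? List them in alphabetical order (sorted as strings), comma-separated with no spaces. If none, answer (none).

At Theta: gained [] -> total []
At Delta: gained ['L936F', 'M284Y'] -> total ['L936F', 'M284Y']

Answer: L936F,M284Y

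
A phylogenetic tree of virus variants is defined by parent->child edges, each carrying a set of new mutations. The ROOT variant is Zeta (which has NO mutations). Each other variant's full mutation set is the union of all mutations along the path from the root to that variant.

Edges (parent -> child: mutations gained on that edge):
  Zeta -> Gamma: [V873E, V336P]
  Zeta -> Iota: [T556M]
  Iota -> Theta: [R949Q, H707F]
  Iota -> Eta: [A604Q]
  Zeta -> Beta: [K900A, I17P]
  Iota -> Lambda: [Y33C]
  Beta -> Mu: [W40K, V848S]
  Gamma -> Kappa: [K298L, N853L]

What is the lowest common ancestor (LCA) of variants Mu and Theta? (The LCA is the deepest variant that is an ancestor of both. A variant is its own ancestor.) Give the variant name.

Path from root to Mu: Zeta -> Beta -> Mu
  ancestors of Mu: {Zeta, Beta, Mu}
Path from root to Theta: Zeta -> Iota -> Theta
  ancestors of Theta: {Zeta, Iota, Theta}
Common ancestors: {Zeta}
Walk up from Theta: Theta (not in ancestors of Mu), Iota (not in ancestors of Mu), Zeta (in ancestors of Mu)
Deepest common ancestor (LCA) = Zeta

Answer: Zeta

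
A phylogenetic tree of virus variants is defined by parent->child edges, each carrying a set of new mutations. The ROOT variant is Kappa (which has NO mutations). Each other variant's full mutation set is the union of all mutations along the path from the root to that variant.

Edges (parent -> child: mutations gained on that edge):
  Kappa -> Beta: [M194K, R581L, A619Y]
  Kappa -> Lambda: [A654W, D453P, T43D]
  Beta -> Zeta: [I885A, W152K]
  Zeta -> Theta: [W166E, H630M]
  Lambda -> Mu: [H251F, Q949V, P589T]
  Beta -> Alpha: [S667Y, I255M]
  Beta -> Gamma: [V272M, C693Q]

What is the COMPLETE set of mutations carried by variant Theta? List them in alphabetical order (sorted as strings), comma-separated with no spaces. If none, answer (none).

Answer: A619Y,H630M,I885A,M194K,R581L,W152K,W166E

Derivation:
At Kappa: gained [] -> total []
At Beta: gained ['M194K', 'R581L', 'A619Y'] -> total ['A619Y', 'M194K', 'R581L']
At Zeta: gained ['I885A', 'W152K'] -> total ['A619Y', 'I885A', 'M194K', 'R581L', 'W152K']
At Theta: gained ['W166E', 'H630M'] -> total ['A619Y', 'H630M', 'I885A', 'M194K', 'R581L', 'W152K', 'W166E']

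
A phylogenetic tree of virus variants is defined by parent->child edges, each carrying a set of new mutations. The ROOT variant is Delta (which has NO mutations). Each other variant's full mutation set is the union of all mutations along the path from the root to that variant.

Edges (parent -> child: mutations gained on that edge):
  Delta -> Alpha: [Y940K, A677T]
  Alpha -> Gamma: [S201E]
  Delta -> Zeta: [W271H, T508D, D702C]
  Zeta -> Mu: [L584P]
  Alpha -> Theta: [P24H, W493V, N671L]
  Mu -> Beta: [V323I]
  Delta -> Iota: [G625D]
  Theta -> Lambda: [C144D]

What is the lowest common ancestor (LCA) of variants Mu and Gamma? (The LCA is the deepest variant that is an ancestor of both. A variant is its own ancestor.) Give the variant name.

Path from root to Mu: Delta -> Zeta -> Mu
  ancestors of Mu: {Delta, Zeta, Mu}
Path from root to Gamma: Delta -> Alpha -> Gamma
  ancestors of Gamma: {Delta, Alpha, Gamma}
Common ancestors: {Delta}
Walk up from Gamma: Gamma (not in ancestors of Mu), Alpha (not in ancestors of Mu), Delta (in ancestors of Mu)
Deepest common ancestor (LCA) = Delta

Answer: Delta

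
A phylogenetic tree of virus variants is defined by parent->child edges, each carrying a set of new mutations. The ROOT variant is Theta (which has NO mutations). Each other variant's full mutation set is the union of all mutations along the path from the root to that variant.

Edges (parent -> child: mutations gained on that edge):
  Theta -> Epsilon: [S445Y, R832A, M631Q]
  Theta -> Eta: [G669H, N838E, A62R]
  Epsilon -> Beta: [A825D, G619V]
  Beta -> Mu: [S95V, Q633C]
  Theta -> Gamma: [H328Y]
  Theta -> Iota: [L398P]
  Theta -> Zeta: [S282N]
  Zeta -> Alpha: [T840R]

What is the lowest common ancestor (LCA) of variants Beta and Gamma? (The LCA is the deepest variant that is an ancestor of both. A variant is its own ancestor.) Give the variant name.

Answer: Theta

Derivation:
Path from root to Beta: Theta -> Epsilon -> Beta
  ancestors of Beta: {Theta, Epsilon, Beta}
Path from root to Gamma: Theta -> Gamma
  ancestors of Gamma: {Theta, Gamma}
Common ancestors: {Theta}
Walk up from Gamma: Gamma (not in ancestors of Beta), Theta (in ancestors of Beta)
Deepest common ancestor (LCA) = Theta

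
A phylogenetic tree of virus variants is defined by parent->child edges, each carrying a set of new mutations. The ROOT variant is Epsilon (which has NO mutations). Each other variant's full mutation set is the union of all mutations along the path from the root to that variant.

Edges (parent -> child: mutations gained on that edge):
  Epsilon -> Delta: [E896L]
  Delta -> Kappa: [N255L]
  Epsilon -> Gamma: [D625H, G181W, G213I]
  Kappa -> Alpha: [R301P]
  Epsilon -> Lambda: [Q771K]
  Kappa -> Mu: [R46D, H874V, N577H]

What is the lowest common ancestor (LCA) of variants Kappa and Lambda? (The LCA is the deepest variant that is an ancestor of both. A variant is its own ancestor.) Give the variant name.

Path from root to Kappa: Epsilon -> Delta -> Kappa
  ancestors of Kappa: {Epsilon, Delta, Kappa}
Path from root to Lambda: Epsilon -> Lambda
  ancestors of Lambda: {Epsilon, Lambda}
Common ancestors: {Epsilon}
Walk up from Lambda: Lambda (not in ancestors of Kappa), Epsilon (in ancestors of Kappa)
Deepest common ancestor (LCA) = Epsilon

Answer: Epsilon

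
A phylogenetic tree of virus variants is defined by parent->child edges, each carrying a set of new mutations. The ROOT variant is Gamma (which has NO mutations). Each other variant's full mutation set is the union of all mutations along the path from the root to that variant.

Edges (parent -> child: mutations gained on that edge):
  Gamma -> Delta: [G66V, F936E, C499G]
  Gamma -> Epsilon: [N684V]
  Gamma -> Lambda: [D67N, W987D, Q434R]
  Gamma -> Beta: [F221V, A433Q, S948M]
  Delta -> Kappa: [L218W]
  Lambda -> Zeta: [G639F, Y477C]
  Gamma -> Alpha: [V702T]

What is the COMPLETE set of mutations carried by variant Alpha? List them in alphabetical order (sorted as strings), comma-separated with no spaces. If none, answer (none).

Answer: V702T

Derivation:
At Gamma: gained [] -> total []
At Alpha: gained ['V702T'] -> total ['V702T']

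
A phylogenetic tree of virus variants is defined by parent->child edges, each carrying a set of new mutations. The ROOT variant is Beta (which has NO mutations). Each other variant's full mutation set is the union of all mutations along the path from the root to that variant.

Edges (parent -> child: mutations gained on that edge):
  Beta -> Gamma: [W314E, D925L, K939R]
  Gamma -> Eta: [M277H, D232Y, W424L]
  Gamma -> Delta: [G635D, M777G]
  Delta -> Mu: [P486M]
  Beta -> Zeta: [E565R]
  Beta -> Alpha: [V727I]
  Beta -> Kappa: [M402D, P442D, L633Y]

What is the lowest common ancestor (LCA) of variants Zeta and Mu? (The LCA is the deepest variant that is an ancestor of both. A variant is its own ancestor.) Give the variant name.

Path from root to Zeta: Beta -> Zeta
  ancestors of Zeta: {Beta, Zeta}
Path from root to Mu: Beta -> Gamma -> Delta -> Mu
  ancestors of Mu: {Beta, Gamma, Delta, Mu}
Common ancestors: {Beta}
Walk up from Mu: Mu (not in ancestors of Zeta), Delta (not in ancestors of Zeta), Gamma (not in ancestors of Zeta), Beta (in ancestors of Zeta)
Deepest common ancestor (LCA) = Beta

Answer: Beta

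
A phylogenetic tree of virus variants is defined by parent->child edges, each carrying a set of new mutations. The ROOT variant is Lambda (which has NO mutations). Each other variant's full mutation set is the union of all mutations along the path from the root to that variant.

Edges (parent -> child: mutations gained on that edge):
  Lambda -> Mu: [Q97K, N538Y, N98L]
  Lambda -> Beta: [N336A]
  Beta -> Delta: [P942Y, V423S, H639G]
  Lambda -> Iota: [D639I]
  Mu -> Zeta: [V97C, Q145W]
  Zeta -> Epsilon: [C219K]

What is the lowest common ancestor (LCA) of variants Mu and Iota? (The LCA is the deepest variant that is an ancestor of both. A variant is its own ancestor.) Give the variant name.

Path from root to Mu: Lambda -> Mu
  ancestors of Mu: {Lambda, Mu}
Path from root to Iota: Lambda -> Iota
  ancestors of Iota: {Lambda, Iota}
Common ancestors: {Lambda}
Walk up from Iota: Iota (not in ancestors of Mu), Lambda (in ancestors of Mu)
Deepest common ancestor (LCA) = Lambda

Answer: Lambda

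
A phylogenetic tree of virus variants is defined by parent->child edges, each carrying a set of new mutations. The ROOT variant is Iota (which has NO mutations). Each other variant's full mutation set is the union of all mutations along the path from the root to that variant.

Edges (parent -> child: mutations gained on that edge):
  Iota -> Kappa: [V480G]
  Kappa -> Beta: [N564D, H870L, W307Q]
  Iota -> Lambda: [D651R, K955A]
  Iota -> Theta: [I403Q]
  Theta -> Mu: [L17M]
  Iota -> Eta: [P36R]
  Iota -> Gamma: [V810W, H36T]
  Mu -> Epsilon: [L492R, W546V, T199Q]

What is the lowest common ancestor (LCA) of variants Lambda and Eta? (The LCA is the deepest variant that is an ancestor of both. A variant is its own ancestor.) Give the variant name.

Path from root to Lambda: Iota -> Lambda
  ancestors of Lambda: {Iota, Lambda}
Path from root to Eta: Iota -> Eta
  ancestors of Eta: {Iota, Eta}
Common ancestors: {Iota}
Walk up from Eta: Eta (not in ancestors of Lambda), Iota (in ancestors of Lambda)
Deepest common ancestor (LCA) = Iota

Answer: Iota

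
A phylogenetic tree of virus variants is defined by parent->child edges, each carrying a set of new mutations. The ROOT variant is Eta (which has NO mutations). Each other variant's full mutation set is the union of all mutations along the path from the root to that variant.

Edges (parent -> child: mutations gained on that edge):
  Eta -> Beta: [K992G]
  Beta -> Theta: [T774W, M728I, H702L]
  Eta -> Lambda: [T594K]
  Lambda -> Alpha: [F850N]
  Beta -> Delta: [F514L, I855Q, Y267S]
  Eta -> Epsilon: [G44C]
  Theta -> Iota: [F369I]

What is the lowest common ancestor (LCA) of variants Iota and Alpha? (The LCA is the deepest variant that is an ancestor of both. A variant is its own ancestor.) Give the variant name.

Path from root to Iota: Eta -> Beta -> Theta -> Iota
  ancestors of Iota: {Eta, Beta, Theta, Iota}
Path from root to Alpha: Eta -> Lambda -> Alpha
  ancestors of Alpha: {Eta, Lambda, Alpha}
Common ancestors: {Eta}
Walk up from Alpha: Alpha (not in ancestors of Iota), Lambda (not in ancestors of Iota), Eta (in ancestors of Iota)
Deepest common ancestor (LCA) = Eta

Answer: Eta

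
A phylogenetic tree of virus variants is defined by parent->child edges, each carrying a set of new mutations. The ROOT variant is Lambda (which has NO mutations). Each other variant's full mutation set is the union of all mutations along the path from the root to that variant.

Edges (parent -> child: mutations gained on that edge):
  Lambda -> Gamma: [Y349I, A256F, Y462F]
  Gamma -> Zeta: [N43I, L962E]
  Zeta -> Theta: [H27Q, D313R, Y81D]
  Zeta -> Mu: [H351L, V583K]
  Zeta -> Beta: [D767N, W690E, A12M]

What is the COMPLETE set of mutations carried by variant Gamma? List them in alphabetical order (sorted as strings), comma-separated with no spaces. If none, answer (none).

Answer: A256F,Y349I,Y462F

Derivation:
At Lambda: gained [] -> total []
At Gamma: gained ['Y349I', 'A256F', 'Y462F'] -> total ['A256F', 'Y349I', 'Y462F']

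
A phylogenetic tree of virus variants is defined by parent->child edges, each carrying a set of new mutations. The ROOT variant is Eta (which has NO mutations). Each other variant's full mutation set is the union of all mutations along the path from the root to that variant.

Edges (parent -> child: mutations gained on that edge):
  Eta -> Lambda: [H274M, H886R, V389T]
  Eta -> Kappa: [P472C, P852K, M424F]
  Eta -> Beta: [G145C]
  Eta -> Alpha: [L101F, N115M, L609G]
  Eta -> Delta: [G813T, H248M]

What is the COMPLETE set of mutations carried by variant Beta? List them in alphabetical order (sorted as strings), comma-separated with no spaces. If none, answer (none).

Answer: G145C

Derivation:
At Eta: gained [] -> total []
At Beta: gained ['G145C'] -> total ['G145C']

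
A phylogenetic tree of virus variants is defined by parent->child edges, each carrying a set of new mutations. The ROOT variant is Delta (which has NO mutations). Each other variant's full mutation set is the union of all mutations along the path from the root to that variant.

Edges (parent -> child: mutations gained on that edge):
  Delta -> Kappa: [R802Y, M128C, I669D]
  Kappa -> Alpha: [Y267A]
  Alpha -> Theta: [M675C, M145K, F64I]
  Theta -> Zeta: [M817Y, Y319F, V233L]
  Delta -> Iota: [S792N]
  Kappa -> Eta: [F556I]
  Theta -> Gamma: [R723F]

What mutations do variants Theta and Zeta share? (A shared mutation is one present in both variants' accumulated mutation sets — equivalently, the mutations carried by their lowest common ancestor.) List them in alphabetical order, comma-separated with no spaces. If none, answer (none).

Accumulating mutations along path to Theta:
  At Delta: gained [] -> total []
  At Kappa: gained ['R802Y', 'M128C', 'I669D'] -> total ['I669D', 'M128C', 'R802Y']
  At Alpha: gained ['Y267A'] -> total ['I669D', 'M128C', 'R802Y', 'Y267A']
  At Theta: gained ['M675C', 'M145K', 'F64I'] -> total ['F64I', 'I669D', 'M128C', 'M145K', 'M675C', 'R802Y', 'Y267A']
Mutations(Theta) = ['F64I', 'I669D', 'M128C', 'M145K', 'M675C', 'R802Y', 'Y267A']
Accumulating mutations along path to Zeta:
  At Delta: gained [] -> total []
  At Kappa: gained ['R802Y', 'M128C', 'I669D'] -> total ['I669D', 'M128C', 'R802Y']
  At Alpha: gained ['Y267A'] -> total ['I669D', 'M128C', 'R802Y', 'Y267A']
  At Theta: gained ['M675C', 'M145K', 'F64I'] -> total ['F64I', 'I669D', 'M128C', 'M145K', 'M675C', 'R802Y', 'Y267A']
  At Zeta: gained ['M817Y', 'Y319F', 'V233L'] -> total ['F64I', 'I669D', 'M128C', 'M145K', 'M675C', 'M817Y', 'R802Y', 'V233L', 'Y267A', 'Y319F']
Mutations(Zeta) = ['F64I', 'I669D', 'M128C', 'M145K', 'M675C', 'M817Y', 'R802Y', 'V233L', 'Y267A', 'Y319F']
Intersection: ['F64I', 'I669D', 'M128C', 'M145K', 'M675C', 'R802Y', 'Y267A'] ∩ ['F64I', 'I669D', 'M128C', 'M145K', 'M675C', 'M817Y', 'R802Y', 'V233L', 'Y267A', 'Y319F'] = ['F64I', 'I669D', 'M128C', 'M145K', 'M675C', 'R802Y', 'Y267A']

Answer: F64I,I669D,M128C,M145K,M675C,R802Y,Y267A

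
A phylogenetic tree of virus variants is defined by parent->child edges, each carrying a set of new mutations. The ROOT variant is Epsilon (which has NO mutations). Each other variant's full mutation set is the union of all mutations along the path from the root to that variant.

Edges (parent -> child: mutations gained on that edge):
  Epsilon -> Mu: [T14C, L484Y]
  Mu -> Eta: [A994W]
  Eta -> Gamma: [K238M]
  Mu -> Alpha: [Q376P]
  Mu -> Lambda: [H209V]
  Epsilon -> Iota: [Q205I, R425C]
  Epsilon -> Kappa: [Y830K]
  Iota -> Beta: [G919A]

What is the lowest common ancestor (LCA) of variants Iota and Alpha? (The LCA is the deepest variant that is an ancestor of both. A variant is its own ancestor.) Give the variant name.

Answer: Epsilon

Derivation:
Path from root to Iota: Epsilon -> Iota
  ancestors of Iota: {Epsilon, Iota}
Path from root to Alpha: Epsilon -> Mu -> Alpha
  ancestors of Alpha: {Epsilon, Mu, Alpha}
Common ancestors: {Epsilon}
Walk up from Alpha: Alpha (not in ancestors of Iota), Mu (not in ancestors of Iota), Epsilon (in ancestors of Iota)
Deepest common ancestor (LCA) = Epsilon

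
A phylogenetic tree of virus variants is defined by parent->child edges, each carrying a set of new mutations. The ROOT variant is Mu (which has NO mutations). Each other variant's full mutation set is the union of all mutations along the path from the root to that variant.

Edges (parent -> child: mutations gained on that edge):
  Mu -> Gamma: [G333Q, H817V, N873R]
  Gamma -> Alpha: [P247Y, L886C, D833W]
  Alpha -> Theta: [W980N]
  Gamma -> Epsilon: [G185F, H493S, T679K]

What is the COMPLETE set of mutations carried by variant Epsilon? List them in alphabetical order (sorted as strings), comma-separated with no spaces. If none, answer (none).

Answer: G185F,G333Q,H493S,H817V,N873R,T679K

Derivation:
At Mu: gained [] -> total []
At Gamma: gained ['G333Q', 'H817V', 'N873R'] -> total ['G333Q', 'H817V', 'N873R']
At Epsilon: gained ['G185F', 'H493S', 'T679K'] -> total ['G185F', 'G333Q', 'H493S', 'H817V', 'N873R', 'T679K']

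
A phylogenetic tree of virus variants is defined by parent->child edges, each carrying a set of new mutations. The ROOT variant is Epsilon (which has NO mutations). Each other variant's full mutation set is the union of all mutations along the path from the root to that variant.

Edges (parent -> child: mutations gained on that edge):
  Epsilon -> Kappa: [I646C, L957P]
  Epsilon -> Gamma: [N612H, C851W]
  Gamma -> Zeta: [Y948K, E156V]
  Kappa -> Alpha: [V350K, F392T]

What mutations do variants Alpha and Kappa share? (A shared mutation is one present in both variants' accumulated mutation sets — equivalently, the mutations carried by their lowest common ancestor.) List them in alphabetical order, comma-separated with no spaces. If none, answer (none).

Accumulating mutations along path to Alpha:
  At Epsilon: gained [] -> total []
  At Kappa: gained ['I646C', 'L957P'] -> total ['I646C', 'L957P']
  At Alpha: gained ['V350K', 'F392T'] -> total ['F392T', 'I646C', 'L957P', 'V350K']
Mutations(Alpha) = ['F392T', 'I646C', 'L957P', 'V350K']
Accumulating mutations along path to Kappa:
  At Epsilon: gained [] -> total []
  At Kappa: gained ['I646C', 'L957P'] -> total ['I646C', 'L957P']
Mutations(Kappa) = ['I646C', 'L957P']
Intersection: ['F392T', 'I646C', 'L957P', 'V350K'] ∩ ['I646C', 'L957P'] = ['I646C', 'L957P']

Answer: I646C,L957P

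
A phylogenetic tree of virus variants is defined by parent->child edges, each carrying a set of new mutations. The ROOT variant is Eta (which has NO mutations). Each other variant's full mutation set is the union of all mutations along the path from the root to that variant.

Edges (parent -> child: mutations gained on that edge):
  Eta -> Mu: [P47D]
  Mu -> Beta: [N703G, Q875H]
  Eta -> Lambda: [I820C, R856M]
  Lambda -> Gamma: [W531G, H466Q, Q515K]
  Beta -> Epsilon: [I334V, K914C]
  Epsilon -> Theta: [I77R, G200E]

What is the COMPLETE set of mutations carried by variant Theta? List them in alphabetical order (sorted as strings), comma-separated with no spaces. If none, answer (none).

At Eta: gained [] -> total []
At Mu: gained ['P47D'] -> total ['P47D']
At Beta: gained ['N703G', 'Q875H'] -> total ['N703G', 'P47D', 'Q875H']
At Epsilon: gained ['I334V', 'K914C'] -> total ['I334V', 'K914C', 'N703G', 'P47D', 'Q875H']
At Theta: gained ['I77R', 'G200E'] -> total ['G200E', 'I334V', 'I77R', 'K914C', 'N703G', 'P47D', 'Q875H']

Answer: G200E,I334V,I77R,K914C,N703G,P47D,Q875H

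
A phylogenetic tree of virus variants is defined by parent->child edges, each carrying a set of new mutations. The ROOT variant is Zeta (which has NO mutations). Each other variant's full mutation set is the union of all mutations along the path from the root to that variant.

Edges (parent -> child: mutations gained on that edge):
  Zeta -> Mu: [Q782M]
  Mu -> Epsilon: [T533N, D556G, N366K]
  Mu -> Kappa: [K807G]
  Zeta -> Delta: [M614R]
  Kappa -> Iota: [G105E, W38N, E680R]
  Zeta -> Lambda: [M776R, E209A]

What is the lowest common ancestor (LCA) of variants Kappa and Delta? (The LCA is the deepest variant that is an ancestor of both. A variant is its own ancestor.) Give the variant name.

Path from root to Kappa: Zeta -> Mu -> Kappa
  ancestors of Kappa: {Zeta, Mu, Kappa}
Path from root to Delta: Zeta -> Delta
  ancestors of Delta: {Zeta, Delta}
Common ancestors: {Zeta}
Walk up from Delta: Delta (not in ancestors of Kappa), Zeta (in ancestors of Kappa)
Deepest common ancestor (LCA) = Zeta

Answer: Zeta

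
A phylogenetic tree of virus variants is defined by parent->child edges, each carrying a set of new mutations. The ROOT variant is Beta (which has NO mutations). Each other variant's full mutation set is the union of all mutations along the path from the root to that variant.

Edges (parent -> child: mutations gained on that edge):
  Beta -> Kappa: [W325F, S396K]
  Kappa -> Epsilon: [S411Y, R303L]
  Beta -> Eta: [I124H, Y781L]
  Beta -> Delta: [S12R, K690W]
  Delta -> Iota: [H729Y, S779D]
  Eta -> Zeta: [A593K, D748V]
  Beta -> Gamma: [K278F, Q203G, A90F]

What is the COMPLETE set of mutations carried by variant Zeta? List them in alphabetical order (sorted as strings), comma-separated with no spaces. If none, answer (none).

Answer: A593K,D748V,I124H,Y781L

Derivation:
At Beta: gained [] -> total []
At Eta: gained ['I124H', 'Y781L'] -> total ['I124H', 'Y781L']
At Zeta: gained ['A593K', 'D748V'] -> total ['A593K', 'D748V', 'I124H', 'Y781L']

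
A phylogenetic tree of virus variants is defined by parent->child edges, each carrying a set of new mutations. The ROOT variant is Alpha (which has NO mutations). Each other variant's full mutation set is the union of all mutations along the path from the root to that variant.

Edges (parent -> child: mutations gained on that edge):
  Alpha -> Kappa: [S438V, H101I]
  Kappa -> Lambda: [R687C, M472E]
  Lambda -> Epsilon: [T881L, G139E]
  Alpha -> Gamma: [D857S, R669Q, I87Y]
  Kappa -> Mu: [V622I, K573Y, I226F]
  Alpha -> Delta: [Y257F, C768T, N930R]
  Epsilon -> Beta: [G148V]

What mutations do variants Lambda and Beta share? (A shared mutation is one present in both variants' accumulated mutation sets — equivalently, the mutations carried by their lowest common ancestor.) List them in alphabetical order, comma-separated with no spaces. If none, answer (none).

Answer: H101I,M472E,R687C,S438V

Derivation:
Accumulating mutations along path to Lambda:
  At Alpha: gained [] -> total []
  At Kappa: gained ['S438V', 'H101I'] -> total ['H101I', 'S438V']
  At Lambda: gained ['R687C', 'M472E'] -> total ['H101I', 'M472E', 'R687C', 'S438V']
Mutations(Lambda) = ['H101I', 'M472E', 'R687C', 'S438V']
Accumulating mutations along path to Beta:
  At Alpha: gained [] -> total []
  At Kappa: gained ['S438V', 'H101I'] -> total ['H101I', 'S438V']
  At Lambda: gained ['R687C', 'M472E'] -> total ['H101I', 'M472E', 'R687C', 'S438V']
  At Epsilon: gained ['T881L', 'G139E'] -> total ['G139E', 'H101I', 'M472E', 'R687C', 'S438V', 'T881L']
  At Beta: gained ['G148V'] -> total ['G139E', 'G148V', 'H101I', 'M472E', 'R687C', 'S438V', 'T881L']
Mutations(Beta) = ['G139E', 'G148V', 'H101I', 'M472E', 'R687C', 'S438V', 'T881L']
Intersection: ['H101I', 'M472E', 'R687C', 'S438V'] ∩ ['G139E', 'G148V', 'H101I', 'M472E', 'R687C', 'S438V', 'T881L'] = ['H101I', 'M472E', 'R687C', 'S438V']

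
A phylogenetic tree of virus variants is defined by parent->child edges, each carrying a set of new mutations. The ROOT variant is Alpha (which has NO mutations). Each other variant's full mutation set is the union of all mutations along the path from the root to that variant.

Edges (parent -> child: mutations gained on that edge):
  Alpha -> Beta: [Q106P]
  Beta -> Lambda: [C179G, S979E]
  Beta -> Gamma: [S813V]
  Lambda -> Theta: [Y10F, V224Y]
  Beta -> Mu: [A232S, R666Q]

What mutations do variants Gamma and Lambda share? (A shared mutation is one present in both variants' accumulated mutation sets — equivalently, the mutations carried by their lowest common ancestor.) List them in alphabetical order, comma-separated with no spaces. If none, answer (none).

Accumulating mutations along path to Gamma:
  At Alpha: gained [] -> total []
  At Beta: gained ['Q106P'] -> total ['Q106P']
  At Gamma: gained ['S813V'] -> total ['Q106P', 'S813V']
Mutations(Gamma) = ['Q106P', 'S813V']
Accumulating mutations along path to Lambda:
  At Alpha: gained [] -> total []
  At Beta: gained ['Q106P'] -> total ['Q106P']
  At Lambda: gained ['C179G', 'S979E'] -> total ['C179G', 'Q106P', 'S979E']
Mutations(Lambda) = ['C179G', 'Q106P', 'S979E']
Intersection: ['Q106P', 'S813V'] ∩ ['C179G', 'Q106P', 'S979E'] = ['Q106P']

Answer: Q106P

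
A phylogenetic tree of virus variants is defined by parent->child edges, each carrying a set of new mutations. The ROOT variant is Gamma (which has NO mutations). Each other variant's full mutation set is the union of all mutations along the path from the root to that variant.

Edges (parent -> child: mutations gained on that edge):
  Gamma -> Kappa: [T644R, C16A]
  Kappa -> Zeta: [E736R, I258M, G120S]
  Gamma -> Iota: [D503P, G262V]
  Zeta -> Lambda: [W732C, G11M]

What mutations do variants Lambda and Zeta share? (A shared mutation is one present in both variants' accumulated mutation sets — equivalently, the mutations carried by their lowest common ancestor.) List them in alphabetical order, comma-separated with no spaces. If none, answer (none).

Answer: C16A,E736R,G120S,I258M,T644R

Derivation:
Accumulating mutations along path to Lambda:
  At Gamma: gained [] -> total []
  At Kappa: gained ['T644R', 'C16A'] -> total ['C16A', 'T644R']
  At Zeta: gained ['E736R', 'I258M', 'G120S'] -> total ['C16A', 'E736R', 'G120S', 'I258M', 'T644R']
  At Lambda: gained ['W732C', 'G11M'] -> total ['C16A', 'E736R', 'G11M', 'G120S', 'I258M', 'T644R', 'W732C']
Mutations(Lambda) = ['C16A', 'E736R', 'G11M', 'G120S', 'I258M', 'T644R', 'W732C']
Accumulating mutations along path to Zeta:
  At Gamma: gained [] -> total []
  At Kappa: gained ['T644R', 'C16A'] -> total ['C16A', 'T644R']
  At Zeta: gained ['E736R', 'I258M', 'G120S'] -> total ['C16A', 'E736R', 'G120S', 'I258M', 'T644R']
Mutations(Zeta) = ['C16A', 'E736R', 'G120S', 'I258M', 'T644R']
Intersection: ['C16A', 'E736R', 'G11M', 'G120S', 'I258M', 'T644R', 'W732C'] ∩ ['C16A', 'E736R', 'G120S', 'I258M', 'T644R'] = ['C16A', 'E736R', 'G120S', 'I258M', 'T644R']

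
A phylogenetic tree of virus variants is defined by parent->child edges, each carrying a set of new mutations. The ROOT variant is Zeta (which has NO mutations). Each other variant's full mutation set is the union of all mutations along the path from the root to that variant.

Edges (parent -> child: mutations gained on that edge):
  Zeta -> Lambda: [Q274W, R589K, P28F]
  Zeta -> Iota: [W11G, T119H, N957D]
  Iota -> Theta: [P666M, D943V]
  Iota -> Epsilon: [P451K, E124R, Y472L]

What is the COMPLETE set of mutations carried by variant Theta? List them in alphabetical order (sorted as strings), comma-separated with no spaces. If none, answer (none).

Answer: D943V,N957D,P666M,T119H,W11G

Derivation:
At Zeta: gained [] -> total []
At Iota: gained ['W11G', 'T119H', 'N957D'] -> total ['N957D', 'T119H', 'W11G']
At Theta: gained ['P666M', 'D943V'] -> total ['D943V', 'N957D', 'P666M', 'T119H', 'W11G']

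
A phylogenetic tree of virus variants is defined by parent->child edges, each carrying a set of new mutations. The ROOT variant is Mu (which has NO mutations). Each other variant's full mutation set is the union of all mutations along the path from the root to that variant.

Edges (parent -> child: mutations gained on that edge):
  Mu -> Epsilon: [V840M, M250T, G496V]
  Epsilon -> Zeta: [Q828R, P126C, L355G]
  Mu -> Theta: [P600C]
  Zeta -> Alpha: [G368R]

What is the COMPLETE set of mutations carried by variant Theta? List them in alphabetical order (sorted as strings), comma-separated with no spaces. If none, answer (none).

At Mu: gained [] -> total []
At Theta: gained ['P600C'] -> total ['P600C']

Answer: P600C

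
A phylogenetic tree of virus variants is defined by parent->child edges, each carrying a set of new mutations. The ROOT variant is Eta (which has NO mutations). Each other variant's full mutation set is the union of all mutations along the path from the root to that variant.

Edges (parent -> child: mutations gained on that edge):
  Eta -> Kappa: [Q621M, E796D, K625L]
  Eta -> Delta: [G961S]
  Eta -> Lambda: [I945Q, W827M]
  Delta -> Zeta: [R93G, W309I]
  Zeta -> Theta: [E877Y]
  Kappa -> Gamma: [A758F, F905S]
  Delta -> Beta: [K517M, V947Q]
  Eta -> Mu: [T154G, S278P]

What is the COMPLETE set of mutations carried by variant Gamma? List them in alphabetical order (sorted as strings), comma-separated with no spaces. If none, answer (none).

Answer: A758F,E796D,F905S,K625L,Q621M

Derivation:
At Eta: gained [] -> total []
At Kappa: gained ['Q621M', 'E796D', 'K625L'] -> total ['E796D', 'K625L', 'Q621M']
At Gamma: gained ['A758F', 'F905S'] -> total ['A758F', 'E796D', 'F905S', 'K625L', 'Q621M']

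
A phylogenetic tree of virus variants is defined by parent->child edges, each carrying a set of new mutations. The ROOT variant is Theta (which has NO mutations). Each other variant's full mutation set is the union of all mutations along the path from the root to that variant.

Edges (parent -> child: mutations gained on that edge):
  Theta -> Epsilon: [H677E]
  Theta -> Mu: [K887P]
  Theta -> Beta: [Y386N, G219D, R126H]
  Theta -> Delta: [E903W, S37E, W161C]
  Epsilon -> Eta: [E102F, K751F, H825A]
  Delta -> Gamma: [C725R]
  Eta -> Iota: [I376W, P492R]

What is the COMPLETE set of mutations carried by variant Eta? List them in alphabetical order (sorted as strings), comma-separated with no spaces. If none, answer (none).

At Theta: gained [] -> total []
At Epsilon: gained ['H677E'] -> total ['H677E']
At Eta: gained ['E102F', 'K751F', 'H825A'] -> total ['E102F', 'H677E', 'H825A', 'K751F']

Answer: E102F,H677E,H825A,K751F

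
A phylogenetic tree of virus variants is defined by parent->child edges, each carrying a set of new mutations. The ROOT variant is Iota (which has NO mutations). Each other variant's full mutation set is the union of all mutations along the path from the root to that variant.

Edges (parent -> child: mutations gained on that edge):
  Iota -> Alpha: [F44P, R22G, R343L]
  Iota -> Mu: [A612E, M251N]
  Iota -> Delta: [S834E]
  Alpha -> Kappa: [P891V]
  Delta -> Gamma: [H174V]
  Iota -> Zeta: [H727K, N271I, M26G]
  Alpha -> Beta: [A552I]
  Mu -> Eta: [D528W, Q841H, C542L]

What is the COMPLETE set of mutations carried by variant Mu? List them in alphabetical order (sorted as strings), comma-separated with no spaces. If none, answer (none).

Answer: A612E,M251N

Derivation:
At Iota: gained [] -> total []
At Mu: gained ['A612E', 'M251N'] -> total ['A612E', 'M251N']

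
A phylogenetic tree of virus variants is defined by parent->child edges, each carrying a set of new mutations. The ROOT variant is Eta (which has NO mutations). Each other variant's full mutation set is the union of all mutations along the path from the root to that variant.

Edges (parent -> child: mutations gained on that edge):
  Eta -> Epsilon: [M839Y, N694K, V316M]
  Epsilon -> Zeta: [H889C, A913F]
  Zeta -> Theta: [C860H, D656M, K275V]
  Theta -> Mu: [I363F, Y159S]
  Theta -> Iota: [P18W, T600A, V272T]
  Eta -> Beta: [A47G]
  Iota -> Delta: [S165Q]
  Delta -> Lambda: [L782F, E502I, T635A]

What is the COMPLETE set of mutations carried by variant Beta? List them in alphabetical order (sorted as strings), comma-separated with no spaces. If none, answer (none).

At Eta: gained [] -> total []
At Beta: gained ['A47G'] -> total ['A47G']

Answer: A47G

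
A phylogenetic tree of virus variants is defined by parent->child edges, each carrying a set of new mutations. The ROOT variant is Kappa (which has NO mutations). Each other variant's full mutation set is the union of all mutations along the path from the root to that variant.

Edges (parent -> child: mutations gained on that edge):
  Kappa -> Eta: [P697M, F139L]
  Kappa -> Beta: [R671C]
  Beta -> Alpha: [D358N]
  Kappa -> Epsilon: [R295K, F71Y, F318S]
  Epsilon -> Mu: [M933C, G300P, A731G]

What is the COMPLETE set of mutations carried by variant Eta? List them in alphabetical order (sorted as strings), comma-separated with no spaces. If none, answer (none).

At Kappa: gained [] -> total []
At Eta: gained ['P697M', 'F139L'] -> total ['F139L', 'P697M']

Answer: F139L,P697M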